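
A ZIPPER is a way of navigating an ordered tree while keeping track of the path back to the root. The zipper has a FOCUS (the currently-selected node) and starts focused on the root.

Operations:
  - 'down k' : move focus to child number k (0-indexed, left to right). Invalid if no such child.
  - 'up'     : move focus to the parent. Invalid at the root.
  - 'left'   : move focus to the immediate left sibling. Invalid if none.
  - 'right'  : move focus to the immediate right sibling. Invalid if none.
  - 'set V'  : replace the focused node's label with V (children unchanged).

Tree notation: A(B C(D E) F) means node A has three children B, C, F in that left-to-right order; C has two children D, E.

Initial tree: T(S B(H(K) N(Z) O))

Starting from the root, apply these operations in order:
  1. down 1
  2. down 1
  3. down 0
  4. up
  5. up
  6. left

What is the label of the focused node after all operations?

Answer: S

Derivation:
Step 1 (down 1): focus=B path=1 depth=1 children=['H', 'N', 'O'] left=['S'] right=[] parent=T
Step 2 (down 1): focus=N path=1/1 depth=2 children=['Z'] left=['H'] right=['O'] parent=B
Step 3 (down 0): focus=Z path=1/1/0 depth=3 children=[] left=[] right=[] parent=N
Step 4 (up): focus=N path=1/1 depth=2 children=['Z'] left=['H'] right=['O'] parent=B
Step 5 (up): focus=B path=1 depth=1 children=['H', 'N', 'O'] left=['S'] right=[] parent=T
Step 6 (left): focus=S path=0 depth=1 children=[] left=[] right=['B'] parent=T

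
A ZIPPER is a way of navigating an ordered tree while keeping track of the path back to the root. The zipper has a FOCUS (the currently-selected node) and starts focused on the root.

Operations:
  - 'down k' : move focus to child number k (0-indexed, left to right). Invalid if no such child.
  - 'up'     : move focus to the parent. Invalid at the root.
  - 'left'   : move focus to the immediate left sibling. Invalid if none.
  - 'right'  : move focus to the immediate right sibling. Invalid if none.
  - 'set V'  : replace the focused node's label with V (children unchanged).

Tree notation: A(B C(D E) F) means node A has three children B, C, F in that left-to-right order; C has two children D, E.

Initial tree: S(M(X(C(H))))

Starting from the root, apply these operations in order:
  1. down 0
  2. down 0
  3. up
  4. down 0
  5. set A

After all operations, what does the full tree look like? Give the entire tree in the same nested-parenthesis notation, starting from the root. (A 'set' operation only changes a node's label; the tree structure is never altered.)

Step 1 (down 0): focus=M path=0 depth=1 children=['X'] left=[] right=[] parent=S
Step 2 (down 0): focus=X path=0/0 depth=2 children=['C'] left=[] right=[] parent=M
Step 3 (up): focus=M path=0 depth=1 children=['X'] left=[] right=[] parent=S
Step 4 (down 0): focus=X path=0/0 depth=2 children=['C'] left=[] right=[] parent=M
Step 5 (set A): focus=A path=0/0 depth=2 children=['C'] left=[] right=[] parent=M

Answer: S(M(A(C(H))))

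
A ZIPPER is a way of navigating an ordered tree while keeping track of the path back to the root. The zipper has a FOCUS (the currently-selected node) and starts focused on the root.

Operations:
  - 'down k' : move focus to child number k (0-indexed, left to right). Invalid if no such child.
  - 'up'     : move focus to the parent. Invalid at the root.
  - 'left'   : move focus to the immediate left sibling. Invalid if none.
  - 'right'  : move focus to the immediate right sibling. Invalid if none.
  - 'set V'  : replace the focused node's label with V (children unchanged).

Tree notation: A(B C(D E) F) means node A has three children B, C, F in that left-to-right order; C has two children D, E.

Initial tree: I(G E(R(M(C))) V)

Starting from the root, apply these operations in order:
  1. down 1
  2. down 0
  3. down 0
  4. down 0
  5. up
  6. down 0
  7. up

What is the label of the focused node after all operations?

Answer: M

Derivation:
Step 1 (down 1): focus=E path=1 depth=1 children=['R'] left=['G'] right=['V'] parent=I
Step 2 (down 0): focus=R path=1/0 depth=2 children=['M'] left=[] right=[] parent=E
Step 3 (down 0): focus=M path=1/0/0 depth=3 children=['C'] left=[] right=[] parent=R
Step 4 (down 0): focus=C path=1/0/0/0 depth=4 children=[] left=[] right=[] parent=M
Step 5 (up): focus=M path=1/0/0 depth=3 children=['C'] left=[] right=[] parent=R
Step 6 (down 0): focus=C path=1/0/0/0 depth=4 children=[] left=[] right=[] parent=M
Step 7 (up): focus=M path=1/0/0 depth=3 children=['C'] left=[] right=[] parent=R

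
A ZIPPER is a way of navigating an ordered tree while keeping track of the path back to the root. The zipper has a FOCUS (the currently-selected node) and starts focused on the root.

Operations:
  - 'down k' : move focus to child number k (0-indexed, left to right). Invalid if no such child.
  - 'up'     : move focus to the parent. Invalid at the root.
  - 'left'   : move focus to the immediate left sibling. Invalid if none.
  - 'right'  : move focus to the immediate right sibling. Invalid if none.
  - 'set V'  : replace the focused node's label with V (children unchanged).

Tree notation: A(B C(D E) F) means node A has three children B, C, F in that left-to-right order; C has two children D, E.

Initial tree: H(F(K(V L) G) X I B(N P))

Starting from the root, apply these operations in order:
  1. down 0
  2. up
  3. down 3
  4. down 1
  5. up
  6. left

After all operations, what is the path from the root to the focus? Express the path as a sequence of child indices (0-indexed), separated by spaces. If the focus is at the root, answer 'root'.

Answer: 2

Derivation:
Step 1 (down 0): focus=F path=0 depth=1 children=['K', 'G'] left=[] right=['X', 'I', 'B'] parent=H
Step 2 (up): focus=H path=root depth=0 children=['F', 'X', 'I', 'B'] (at root)
Step 3 (down 3): focus=B path=3 depth=1 children=['N', 'P'] left=['F', 'X', 'I'] right=[] parent=H
Step 4 (down 1): focus=P path=3/1 depth=2 children=[] left=['N'] right=[] parent=B
Step 5 (up): focus=B path=3 depth=1 children=['N', 'P'] left=['F', 'X', 'I'] right=[] parent=H
Step 6 (left): focus=I path=2 depth=1 children=[] left=['F', 'X'] right=['B'] parent=H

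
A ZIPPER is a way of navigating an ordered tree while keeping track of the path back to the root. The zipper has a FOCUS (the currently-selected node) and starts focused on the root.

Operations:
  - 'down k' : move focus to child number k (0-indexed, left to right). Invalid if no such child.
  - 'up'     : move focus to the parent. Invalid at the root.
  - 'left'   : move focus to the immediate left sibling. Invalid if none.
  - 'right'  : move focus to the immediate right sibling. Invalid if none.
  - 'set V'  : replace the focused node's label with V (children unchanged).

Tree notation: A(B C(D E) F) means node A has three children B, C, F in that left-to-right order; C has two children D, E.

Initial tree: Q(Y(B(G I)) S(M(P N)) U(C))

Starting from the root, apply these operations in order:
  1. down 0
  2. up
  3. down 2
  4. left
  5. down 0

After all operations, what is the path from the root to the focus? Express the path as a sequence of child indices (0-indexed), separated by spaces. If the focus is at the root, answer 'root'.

Step 1 (down 0): focus=Y path=0 depth=1 children=['B'] left=[] right=['S', 'U'] parent=Q
Step 2 (up): focus=Q path=root depth=0 children=['Y', 'S', 'U'] (at root)
Step 3 (down 2): focus=U path=2 depth=1 children=['C'] left=['Y', 'S'] right=[] parent=Q
Step 4 (left): focus=S path=1 depth=1 children=['M'] left=['Y'] right=['U'] parent=Q
Step 5 (down 0): focus=M path=1/0 depth=2 children=['P', 'N'] left=[] right=[] parent=S

Answer: 1 0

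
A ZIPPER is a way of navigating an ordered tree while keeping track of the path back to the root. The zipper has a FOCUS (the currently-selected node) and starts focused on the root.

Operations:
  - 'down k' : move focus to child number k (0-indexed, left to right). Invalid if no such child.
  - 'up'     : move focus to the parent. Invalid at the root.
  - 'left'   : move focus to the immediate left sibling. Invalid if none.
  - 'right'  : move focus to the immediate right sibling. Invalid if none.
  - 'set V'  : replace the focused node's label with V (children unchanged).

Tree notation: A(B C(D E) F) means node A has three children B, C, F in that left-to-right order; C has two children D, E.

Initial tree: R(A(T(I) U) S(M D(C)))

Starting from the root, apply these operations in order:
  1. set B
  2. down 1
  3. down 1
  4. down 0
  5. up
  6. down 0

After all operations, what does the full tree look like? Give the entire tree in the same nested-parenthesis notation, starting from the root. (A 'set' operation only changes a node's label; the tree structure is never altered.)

Answer: B(A(T(I) U) S(M D(C)))

Derivation:
Step 1 (set B): focus=B path=root depth=0 children=['A', 'S'] (at root)
Step 2 (down 1): focus=S path=1 depth=1 children=['M', 'D'] left=['A'] right=[] parent=B
Step 3 (down 1): focus=D path=1/1 depth=2 children=['C'] left=['M'] right=[] parent=S
Step 4 (down 0): focus=C path=1/1/0 depth=3 children=[] left=[] right=[] parent=D
Step 5 (up): focus=D path=1/1 depth=2 children=['C'] left=['M'] right=[] parent=S
Step 6 (down 0): focus=C path=1/1/0 depth=3 children=[] left=[] right=[] parent=D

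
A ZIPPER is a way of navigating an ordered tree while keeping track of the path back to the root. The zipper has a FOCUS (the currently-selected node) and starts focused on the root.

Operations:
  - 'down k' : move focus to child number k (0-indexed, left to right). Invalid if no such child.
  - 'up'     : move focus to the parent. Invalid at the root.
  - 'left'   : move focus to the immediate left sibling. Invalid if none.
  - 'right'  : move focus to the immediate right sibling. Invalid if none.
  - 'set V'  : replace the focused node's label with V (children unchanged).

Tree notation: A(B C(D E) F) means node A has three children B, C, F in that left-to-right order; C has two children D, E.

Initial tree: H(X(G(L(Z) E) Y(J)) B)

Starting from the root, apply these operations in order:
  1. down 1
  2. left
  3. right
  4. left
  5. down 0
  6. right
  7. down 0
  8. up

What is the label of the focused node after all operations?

Answer: Y

Derivation:
Step 1 (down 1): focus=B path=1 depth=1 children=[] left=['X'] right=[] parent=H
Step 2 (left): focus=X path=0 depth=1 children=['G', 'Y'] left=[] right=['B'] parent=H
Step 3 (right): focus=B path=1 depth=1 children=[] left=['X'] right=[] parent=H
Step 4 (left): focus=X path=0 depth=1 children=['G', 'Y'] left=[] right=['B'] parent=H
Step 5 (down 0): focus=G path=0/0 depth=2 children=['L', 'E'] left=[] right=['Y'] parent=X
Step 6 (right): focus=Y path=0/1 depth=2 children=['J'] left=['G'] right=[] parent=X
Step 7 (down 0): focus=J path=0/1/0 depth=3 children=[] left=[] right=[] parent=Y
Step 8 (up): focus=Y path=0/1 depth=2 children=['J'] left=['G'] right=[] parent=X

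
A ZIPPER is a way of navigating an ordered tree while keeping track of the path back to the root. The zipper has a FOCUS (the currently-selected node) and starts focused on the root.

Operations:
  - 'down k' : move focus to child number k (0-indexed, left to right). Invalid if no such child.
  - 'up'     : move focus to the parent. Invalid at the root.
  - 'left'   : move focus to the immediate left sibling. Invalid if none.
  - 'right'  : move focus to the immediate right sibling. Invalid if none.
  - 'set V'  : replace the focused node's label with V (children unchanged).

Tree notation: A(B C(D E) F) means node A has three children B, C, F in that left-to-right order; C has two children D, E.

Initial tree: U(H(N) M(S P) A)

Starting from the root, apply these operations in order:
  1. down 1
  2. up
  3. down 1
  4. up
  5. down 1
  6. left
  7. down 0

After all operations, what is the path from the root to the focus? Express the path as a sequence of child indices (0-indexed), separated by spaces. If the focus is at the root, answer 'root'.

Answer: 0 0

Derivation:
Step 1 (down 1): focus=M path=1 depth=1 children=['S', 'P'] left=['H'] right=['A'] parent=U
Step 2 (up): focus=U path=root depth=0 children=['H', 'M', 'A'] (at root)
Step 3 (down 1): focus=M path=1 depth=1 children=['S', 'P'] left=['H'] right=['A'] parent=U
Step 4 (up): focus=U path=root depth=0 children=['H', 'M', 'A'] (at root)
Step 5 (down 1): focus=M path=1 depth=1 children=['S', 'P'] left=['H'] right=['A'] parent=U
Step 6 (left): focus=H path=0 depth=1 children=['N'] left=[] right=['M', 'A'] parent=U
Step 7 (down 0): focus=N path=0/0 depth=2 children=[] left=[] right=[] parent=H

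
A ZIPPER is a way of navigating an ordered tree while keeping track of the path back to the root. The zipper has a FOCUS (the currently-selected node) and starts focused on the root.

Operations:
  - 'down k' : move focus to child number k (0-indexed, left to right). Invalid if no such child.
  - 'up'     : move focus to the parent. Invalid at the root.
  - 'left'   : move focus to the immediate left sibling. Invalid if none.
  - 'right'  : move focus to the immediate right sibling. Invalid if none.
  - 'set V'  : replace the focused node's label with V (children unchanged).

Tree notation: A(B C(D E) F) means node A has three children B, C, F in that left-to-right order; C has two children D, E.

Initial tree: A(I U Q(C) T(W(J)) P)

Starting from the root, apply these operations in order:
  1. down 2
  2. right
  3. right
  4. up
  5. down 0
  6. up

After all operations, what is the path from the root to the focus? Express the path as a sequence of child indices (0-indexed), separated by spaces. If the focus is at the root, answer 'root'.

Step 1 (down 2): focus=Q path=2 depth=1 children=['C'] left=['I', 'U'] right=['T', 'P'] parent=A
Step 2 (right): focus=T path=3 depth=1 children=['W'] left=['I', 'U', 'Q'] right=['P'] parent=A
Step 3 (right): focus=P path=4 depth=1 children=[] left=['I', 'U', 'Q', 'T'] right=[] parent=A
Step 4 (up): focus=A path=root depth=0 children=['I', 'U', 'Q', 'T', 'P'] (at root)
Step 5 (down 0): focus=I path=0 depth=1 children=[] left=[] right=['U', 'Q', 'T', 'P'] parent=A
Step 6 (up): focus=A path=root depth=0 children=['I', 'U', 'Q', 'T', 'P'] (at root)

Answer: root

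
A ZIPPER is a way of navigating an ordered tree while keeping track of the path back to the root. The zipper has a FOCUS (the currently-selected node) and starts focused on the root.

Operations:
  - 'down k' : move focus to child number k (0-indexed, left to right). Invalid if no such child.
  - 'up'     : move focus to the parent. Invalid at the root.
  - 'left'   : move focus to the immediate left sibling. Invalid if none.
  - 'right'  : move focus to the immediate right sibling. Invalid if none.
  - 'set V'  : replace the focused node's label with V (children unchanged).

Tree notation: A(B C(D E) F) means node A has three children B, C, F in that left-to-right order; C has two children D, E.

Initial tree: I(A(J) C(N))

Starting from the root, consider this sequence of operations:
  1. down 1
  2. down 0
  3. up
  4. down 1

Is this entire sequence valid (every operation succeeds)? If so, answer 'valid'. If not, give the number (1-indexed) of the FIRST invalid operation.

Answer: 4

Derivation:
Step 1 (down 1): focus=C path=1 depth=1 children=['N'] left=['A'] right=[] parent=I
Step 2 (down 0): focus=N path=1/0 depth=2 children=[] left=[] right=[] parent=C
Step 3 (up): focus=C path=1 depth=1 children=['N'] left=['A'] right=[] parent=I
Step 4 (down 1): INVALID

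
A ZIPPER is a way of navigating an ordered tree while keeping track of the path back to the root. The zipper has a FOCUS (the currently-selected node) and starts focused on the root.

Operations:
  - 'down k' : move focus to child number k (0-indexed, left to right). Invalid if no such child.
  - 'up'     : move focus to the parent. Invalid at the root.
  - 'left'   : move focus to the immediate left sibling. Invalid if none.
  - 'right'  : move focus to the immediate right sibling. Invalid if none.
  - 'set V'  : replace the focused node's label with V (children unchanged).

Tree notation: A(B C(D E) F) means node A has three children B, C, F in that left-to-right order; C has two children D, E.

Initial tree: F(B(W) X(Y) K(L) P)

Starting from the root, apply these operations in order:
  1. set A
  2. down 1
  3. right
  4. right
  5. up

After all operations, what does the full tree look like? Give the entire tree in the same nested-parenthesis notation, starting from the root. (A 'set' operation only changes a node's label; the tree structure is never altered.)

Answer: A(B(W) X(Y) K(L) P)

Derivation:
Step 1 (set A): focus=A path=root depth=0 children=['B', 'X', 'K', 'P'] (at root)
Step 2 (down 1): focus=X path=1 depth=1 children=['Y'] left=['B'] right=['K', 'P'] parent=A
Step 3 (right): focus=K path=2 depth=1 children=['L'] left=['B', 'X'] right=['P'] parent=A
Step 4 (right): focus=P path=3 depth=1 children=[] left=['B', 'X', 'K'] right=[] parent=A
Step 5 (up): focus=A path=root depth=0 children=['B', 'X', 'K', 'P'] (at root)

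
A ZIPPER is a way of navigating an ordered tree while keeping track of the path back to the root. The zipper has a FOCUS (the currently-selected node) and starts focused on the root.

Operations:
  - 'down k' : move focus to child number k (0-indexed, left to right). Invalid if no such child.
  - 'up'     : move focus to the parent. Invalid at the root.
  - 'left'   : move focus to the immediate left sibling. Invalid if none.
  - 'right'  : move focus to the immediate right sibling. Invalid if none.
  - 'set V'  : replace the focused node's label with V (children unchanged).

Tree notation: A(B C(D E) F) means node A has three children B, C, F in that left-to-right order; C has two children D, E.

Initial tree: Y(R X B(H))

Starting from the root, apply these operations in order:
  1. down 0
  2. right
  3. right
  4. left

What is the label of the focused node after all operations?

Answer: X

Derivation:
Step 1 (down 0): focus=R path=0 depth=1 children=[] left=[] right=['X', 'B'] parent=Y
Step 2 (right): focus=X path=1 depth=1 children=[] left=['R'] right=['B'] parent=Y
Step 3 (right): focus=B path=2 depth=1 children=['H'] left=['R', 'X'] right=[] parent=Y
Step 4 (left): focus=X path=1 depth=1 children=[] left=['R'] right=['B'] parent=Y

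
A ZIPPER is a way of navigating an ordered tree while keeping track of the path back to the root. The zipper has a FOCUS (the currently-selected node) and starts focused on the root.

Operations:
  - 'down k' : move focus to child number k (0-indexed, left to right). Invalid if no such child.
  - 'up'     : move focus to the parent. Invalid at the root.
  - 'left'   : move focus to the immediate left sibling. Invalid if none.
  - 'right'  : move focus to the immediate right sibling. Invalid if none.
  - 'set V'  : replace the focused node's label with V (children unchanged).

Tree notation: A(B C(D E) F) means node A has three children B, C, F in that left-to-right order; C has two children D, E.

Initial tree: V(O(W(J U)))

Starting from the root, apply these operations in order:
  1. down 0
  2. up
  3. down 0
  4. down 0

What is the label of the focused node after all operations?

Step 1 (down 0): focus=O path=0 depth=1 children=['W'] left=[] right=[] parent=V
Step 2 (up): focus=V path=root depth=0 children=['O'] (at root)
Step 3 (down 0): focus=O path=0 depth=1 children=['W'] left=[] right=[] parent=V
Step 4 (down 0): focus=W path=0/0 depth=2 children=['J', 'U'] left=[] right=[] parent=O

Answer: W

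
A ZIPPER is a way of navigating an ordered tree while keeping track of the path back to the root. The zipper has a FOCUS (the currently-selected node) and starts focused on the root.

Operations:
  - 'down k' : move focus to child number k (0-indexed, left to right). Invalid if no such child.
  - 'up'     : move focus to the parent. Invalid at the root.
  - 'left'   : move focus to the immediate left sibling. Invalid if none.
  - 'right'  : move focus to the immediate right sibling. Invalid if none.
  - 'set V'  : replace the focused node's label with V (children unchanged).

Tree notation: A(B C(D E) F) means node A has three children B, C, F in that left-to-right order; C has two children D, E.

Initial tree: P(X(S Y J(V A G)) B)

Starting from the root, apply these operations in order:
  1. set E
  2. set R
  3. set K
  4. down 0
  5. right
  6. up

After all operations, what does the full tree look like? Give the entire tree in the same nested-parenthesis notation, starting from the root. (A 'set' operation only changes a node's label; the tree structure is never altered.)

Step 1 (set E): focus=E path=root depth=0 children=['X', 'B'] (at root)
Step 2 (set R): focus=R path=root depth=0 children=['X', 'B'] (at root)
Step 3 (set K): focus=K path=root depth=0 children=['X', 'B'] (at root)
Step 4 (down 0): focus=X path=0 depth=1 children=['S', 'Y', 'J'] left=[] right=['B'] parent=K
Step 5 (right): focus=B path=1 depth=1 children=[] left=['X'] right=[] parent=K
Step 6 (up): focus=K path=root depth=0 children=['X', 'B'] (at root)

Answer: K(X(S Y J(V A G)) B)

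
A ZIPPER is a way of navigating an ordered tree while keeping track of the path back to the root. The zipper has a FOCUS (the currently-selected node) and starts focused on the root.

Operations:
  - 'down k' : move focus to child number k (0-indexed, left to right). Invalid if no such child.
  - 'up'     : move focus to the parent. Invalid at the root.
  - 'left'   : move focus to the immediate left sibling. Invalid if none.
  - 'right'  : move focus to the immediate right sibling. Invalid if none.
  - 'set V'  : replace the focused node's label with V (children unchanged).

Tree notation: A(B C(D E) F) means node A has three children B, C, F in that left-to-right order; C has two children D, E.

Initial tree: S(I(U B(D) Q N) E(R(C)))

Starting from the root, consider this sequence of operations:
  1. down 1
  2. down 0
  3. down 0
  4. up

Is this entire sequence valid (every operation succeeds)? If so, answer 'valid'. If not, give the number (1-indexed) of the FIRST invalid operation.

Step 1 (down 1): focus=E path=1 depth=1 children=['R'] left=['I'] right=[] parent=S
Step 2 (down 0): focus=R path=1/0 depth=2 children=['C'] left=[] right=[] parent=E
Step 3 (down 0): focus=C path=1/0/0 depth=3 children=[] left=[] right=[] parent=R
Step 4 (up): focus=R path=1/0 depth=2 children=['C'] left=[] right=[] parent=E

Answer: valid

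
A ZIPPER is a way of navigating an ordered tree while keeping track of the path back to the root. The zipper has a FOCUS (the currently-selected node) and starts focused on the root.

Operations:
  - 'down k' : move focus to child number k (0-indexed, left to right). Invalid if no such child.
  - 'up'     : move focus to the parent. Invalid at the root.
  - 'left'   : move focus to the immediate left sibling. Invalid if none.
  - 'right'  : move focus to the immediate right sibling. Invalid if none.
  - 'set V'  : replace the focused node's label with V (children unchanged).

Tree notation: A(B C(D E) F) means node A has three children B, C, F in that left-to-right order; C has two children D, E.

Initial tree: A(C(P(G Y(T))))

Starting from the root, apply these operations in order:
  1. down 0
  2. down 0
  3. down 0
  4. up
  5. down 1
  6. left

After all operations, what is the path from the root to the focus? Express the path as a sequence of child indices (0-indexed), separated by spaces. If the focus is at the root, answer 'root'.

Step 1 (down 0): focus=C path=0 depth=1 children=['P'] left=[] right=[] parent=A
Step 2 (down 0): focus=P path=0/0 depth=2 children=['G', 'Y'] left=[] right=[] parent=C
Step 3 (down 0): focus=G path=0/0/0 depth=3 children=[] left=[] right=['Y'] parent=P
Step 4 (up): focus=P path=0/0 depth=2 children=['G', 'Y'] left=[] right=[] parent=C
Step 5 (down 1): focus=Y path=0/0/1 depth=3 children=['T'] left=['G'] right=[] parent=P
Step 6 (left): focus=G path=0/0/0 depth=3 children=[] left=[] right=['Y'] parent=P

Answer: 0 0 0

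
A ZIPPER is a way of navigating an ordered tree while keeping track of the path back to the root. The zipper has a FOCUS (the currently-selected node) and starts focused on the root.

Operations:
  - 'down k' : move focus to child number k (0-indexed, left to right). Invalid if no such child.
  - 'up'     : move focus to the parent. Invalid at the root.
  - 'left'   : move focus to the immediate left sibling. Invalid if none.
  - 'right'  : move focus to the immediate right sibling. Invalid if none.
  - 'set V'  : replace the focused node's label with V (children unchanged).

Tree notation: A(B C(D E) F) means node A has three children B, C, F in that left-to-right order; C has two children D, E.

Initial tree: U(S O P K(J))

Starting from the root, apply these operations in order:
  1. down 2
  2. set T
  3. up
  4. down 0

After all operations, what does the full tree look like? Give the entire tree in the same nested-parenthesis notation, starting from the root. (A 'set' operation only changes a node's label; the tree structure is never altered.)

Answer: U(S O T K(J))

Derivation:
Step 1 (down 2): focus=P path=2 depth=1 children=[] left=['S', 'O'] right=['K'] parent=U
Step 2 (set T): focus=T path=2 depth=1 children=[] left=['S', 'O'] right=['K'] parent=U
Step 3 (up): focus=U path=root depth=0 children=['S', 'O', 'T', 'K'] (at root)
Step 4 (down 0): focus=S path=0 depth=1 children=[] left=[] right=['O', 'T', 'K'] parent=U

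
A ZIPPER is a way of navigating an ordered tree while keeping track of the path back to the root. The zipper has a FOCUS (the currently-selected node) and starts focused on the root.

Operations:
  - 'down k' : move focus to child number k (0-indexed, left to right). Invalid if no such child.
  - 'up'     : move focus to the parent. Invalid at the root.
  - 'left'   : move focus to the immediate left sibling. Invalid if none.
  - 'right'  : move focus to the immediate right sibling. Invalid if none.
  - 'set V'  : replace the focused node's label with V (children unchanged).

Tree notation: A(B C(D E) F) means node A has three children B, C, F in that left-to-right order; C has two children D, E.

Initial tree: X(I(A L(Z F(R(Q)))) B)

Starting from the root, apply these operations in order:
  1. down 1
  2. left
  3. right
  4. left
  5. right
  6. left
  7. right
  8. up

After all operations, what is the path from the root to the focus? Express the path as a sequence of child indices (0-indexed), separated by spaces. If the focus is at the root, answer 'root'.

Answer: root

Derivation:
Step 1 (down 1): focus=B path=1 depth=1 children=[] left=['I'] right=[] parent=X
Step 2 (left): focus=I path=0 depth=1 children=['A', 'L'] left=[] right=['B'] parent=X
Step 3 (right): focus=B path=1 depth=1 children=[] left=['I'] right=[] parent=X
Step 4 (left): focus=I path=0 depth=1 children=['A', 'L'] left=[] right=['B'] parent=X
Step 5 (right): focus=B path=1 depth=1 children=[] left=['I'] right=[] parent=X
Step 6 (left): focus=I path=0 depth=1 children=['A', 'L'] left=[] right=['B'] parent=X
Step 7 (right): focus=B path=1 depth=1 children=[] left=['I'] right=[] parent=X
Step 8 (up): focus=X path=root depth=0 children=['I', 'B'] (at root)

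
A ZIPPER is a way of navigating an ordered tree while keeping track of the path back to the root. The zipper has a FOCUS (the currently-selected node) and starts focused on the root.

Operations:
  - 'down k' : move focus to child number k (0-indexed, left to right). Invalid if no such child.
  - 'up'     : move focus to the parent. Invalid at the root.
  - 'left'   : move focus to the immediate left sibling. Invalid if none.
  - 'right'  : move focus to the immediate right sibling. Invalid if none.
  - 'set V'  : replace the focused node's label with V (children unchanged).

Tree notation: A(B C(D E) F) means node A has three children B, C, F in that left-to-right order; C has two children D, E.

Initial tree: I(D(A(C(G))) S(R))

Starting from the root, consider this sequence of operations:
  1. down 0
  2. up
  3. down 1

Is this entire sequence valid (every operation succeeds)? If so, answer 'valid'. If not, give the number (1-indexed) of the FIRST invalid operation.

Answer: valid

Derivation:
Step 1 (down 0): focus=D path=0 depth=1 children=['A'] left=[] right=['S'] parent=I
Step 2 (up): focus=I path=root depth=0 children=['D', 'S'] (at root)
Step 3 (down 1): focus=S path=1 depth=1 children=['R'] left=['D'] right=[] parent=I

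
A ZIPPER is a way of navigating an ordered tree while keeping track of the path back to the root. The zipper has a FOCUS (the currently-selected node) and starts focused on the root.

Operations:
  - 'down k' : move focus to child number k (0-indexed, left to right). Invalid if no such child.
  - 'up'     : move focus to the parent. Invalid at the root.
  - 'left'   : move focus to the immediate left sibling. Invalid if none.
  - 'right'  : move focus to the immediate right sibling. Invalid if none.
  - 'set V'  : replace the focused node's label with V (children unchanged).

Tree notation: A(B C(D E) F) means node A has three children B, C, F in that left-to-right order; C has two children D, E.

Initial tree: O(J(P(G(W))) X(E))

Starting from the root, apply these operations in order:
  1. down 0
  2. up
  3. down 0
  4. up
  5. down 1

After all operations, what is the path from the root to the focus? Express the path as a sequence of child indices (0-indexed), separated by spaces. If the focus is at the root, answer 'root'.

Step 1 (down 0): focus=J path=0 depth=1 children=['P'] left=[] right=['X'] parent=O
Step 2 (up): focus=O path=root depth=0 children=['J', 'X'] (at root)
Step 3 (down 0): focus=J path=0 depth=1 children=['P'] left=[] right=['X'] parent=O
Step 4 (up): focus=O path=root depth=0 children=['J', 'X'] (at root)
Step 5 (down 1): focus=X path=1 depth=1 children=['E'] left=['J'] right=[] parent=O

Answer: 1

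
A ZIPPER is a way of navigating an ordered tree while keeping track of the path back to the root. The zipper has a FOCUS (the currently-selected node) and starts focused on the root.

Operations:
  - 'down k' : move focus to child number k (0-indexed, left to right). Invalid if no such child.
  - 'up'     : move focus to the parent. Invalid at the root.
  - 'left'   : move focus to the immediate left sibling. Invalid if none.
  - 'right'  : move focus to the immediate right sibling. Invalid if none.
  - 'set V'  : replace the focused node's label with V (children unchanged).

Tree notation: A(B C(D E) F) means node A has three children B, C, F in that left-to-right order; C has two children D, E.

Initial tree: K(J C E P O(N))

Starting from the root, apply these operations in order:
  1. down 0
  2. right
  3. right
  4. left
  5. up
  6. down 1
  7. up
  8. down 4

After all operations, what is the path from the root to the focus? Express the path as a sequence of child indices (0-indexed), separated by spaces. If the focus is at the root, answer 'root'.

Step 1 (down 0): focus=J path=0 depth=1 children=[] left=[] right=['C', 'E', 'P', 'O'] parent=K
Step 2 (right): focus=C path=1 depth=1 children=[] left=['J'] right=['E', 'P', 'O'] parent=K
Step 3 (right): focus=E path=2 depth=1 children=[] left=['J', 'C'] right=['P', 'O'] parent=K
Step 4 (left): focus=C path=1 depth=1 children=[] left=['J'] right=['E', 'P', 'O'] parent=K
Step 5 (up): focus=K path=root depth=0 children=['J', 'C', 'E', 'P', 'O'] (at root)
Step 6 (down 1): focus=C path=1 depth=1 children=[] left=['J'] right=['E', 'P', 'O'] parent=K
Step 7 (up): focus=K path=root depth=0 children=['J', 'C', 'E', 'P', 'O'] (at root)
Step 8 (down 4): focus=O path=4 depth=1 children=['N'] left=['J', 'C', 'E', 'P'] right=[] parent=K

Answer: 4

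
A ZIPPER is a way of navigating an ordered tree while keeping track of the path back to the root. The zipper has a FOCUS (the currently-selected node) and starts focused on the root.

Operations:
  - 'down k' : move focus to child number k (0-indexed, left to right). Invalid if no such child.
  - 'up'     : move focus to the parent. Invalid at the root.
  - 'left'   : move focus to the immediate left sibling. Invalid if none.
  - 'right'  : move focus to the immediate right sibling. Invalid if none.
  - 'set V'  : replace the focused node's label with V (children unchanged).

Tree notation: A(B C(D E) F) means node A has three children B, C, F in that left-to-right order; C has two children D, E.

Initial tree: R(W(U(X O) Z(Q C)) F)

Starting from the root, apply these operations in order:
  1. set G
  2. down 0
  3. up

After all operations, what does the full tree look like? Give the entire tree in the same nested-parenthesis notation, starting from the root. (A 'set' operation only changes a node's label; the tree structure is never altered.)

Answer: G(W(U(X O) Z(Q C)) F)

Derivation:
Step 1 (set G): focus=G path=root depth=0 children=['W', 'F'] (at root)
Step 2 (down 0): focus=W path=0 depth=1 children=['U', 'Z'] left=[] right=['F'] parent=G
Step 3 (up): focus=G path=root depth=0 children=['W', 'F'] (at root)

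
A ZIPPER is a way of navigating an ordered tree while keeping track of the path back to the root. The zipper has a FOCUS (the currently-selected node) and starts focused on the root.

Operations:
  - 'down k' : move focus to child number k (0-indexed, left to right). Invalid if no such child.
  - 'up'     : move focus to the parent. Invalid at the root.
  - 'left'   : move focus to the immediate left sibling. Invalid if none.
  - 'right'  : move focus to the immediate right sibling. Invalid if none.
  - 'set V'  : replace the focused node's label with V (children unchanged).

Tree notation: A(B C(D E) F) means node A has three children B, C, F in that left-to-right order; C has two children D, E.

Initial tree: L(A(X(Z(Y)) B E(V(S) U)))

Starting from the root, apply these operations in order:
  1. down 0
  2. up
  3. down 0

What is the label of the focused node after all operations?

Answer: A

Derivation:
Step 1 (down 0): focus=A path=0 depth=1 children=['X', 'B', 'E'] left=[] right=[] parent=L
Step 2 (up): focus=L path=root depth=0 children=['A'] (at root)
Step 3 (down 0): focus=A path=0 depth=1 children=['X', 'B', 'E'] left=[] right=[] parent=L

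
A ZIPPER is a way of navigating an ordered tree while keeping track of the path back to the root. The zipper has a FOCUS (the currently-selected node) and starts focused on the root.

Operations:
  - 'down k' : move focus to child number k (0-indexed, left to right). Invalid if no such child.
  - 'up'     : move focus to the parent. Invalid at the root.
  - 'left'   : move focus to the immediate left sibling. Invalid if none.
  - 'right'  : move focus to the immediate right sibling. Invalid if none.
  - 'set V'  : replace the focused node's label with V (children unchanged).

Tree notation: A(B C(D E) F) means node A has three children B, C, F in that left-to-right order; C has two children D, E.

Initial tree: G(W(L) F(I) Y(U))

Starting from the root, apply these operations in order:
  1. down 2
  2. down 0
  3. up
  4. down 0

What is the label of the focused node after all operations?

Answer: U

Derivation:
Step 1 (down 2): focus=Y path=2 depth=1 children=['U'] left=['W', 'F'] right=[] parent=G
Step 2 (down 0): focus=U path=2/0 depth=2 children=[] left=[] right=[] parent=Y
Step 3 (up): focus=Y path=2 depth=1 children=['U'] left=['W', 'F'] right=[] parent=G
Step 4 (down 0): focus=U path=2/0 depth=2 children=[] left=[] right=[] parent=Y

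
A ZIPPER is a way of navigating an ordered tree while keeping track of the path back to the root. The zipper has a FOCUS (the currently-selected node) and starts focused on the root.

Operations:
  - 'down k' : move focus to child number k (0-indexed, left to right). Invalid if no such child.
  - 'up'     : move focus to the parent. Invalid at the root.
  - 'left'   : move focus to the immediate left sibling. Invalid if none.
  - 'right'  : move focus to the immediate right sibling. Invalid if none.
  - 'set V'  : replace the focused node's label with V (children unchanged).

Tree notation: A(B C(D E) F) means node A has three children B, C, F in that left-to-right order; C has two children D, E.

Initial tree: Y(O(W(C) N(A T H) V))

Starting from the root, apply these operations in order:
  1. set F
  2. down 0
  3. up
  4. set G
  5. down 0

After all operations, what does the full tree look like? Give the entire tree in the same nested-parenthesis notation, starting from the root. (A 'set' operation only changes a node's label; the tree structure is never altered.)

Answer: G(O(W(C) N(A T H) V))

Derivation:
Step 1 (set F): focus=F path=root depth=0 children=['O'] (at root)
Step 2 (down 0): focus=O path=0 depth=1 children=['W', 'N', 'V'] left=[] right=[] parent=F
Step 3 (up): focus=F path=root depth=0 children=['O'] (at root)
Step 4 (set G): focus=G path=root depth=0 children=['O'] (at root)
Step 5 (down 0): focus=O path=0 depth=1 children=['W', 'N', 'V'] left=[] right=[] parent=G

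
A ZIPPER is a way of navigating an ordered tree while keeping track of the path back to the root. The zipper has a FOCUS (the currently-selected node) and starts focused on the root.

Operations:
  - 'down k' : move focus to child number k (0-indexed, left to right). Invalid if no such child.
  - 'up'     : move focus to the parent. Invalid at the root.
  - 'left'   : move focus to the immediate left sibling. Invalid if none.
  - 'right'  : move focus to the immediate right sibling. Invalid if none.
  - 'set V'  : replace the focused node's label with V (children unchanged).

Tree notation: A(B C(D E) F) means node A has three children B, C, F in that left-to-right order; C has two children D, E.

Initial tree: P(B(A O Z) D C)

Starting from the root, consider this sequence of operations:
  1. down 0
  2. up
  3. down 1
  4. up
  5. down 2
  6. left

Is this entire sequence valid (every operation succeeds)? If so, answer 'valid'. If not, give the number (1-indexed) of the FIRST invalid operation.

Step 1 (down 0): focus=B path=0 depth=1 children=['A', 'O', 'Z'] left=[] right=['D', 'C'] parent=P
Step 2 (up): focus=P path=root depth=0 children=['B', 'D', 'C'] (at root)
Step 3 (down 1): focus=D path=1 depth=1 children=[] left=['B'] right=['C'] parent=P
Step 4 (up): focus=P path=root depth=0 children=['B', 'D', 'C'] (at root)
Step 5 (down 2): focus=C path=2 depth=1 children=[] left=['B', 'D'] right=[] parent=P
Step 6 (left): focus=D path=1 depth=1 children=[] left=['B'] right=['C'] parent=P

Answer: valid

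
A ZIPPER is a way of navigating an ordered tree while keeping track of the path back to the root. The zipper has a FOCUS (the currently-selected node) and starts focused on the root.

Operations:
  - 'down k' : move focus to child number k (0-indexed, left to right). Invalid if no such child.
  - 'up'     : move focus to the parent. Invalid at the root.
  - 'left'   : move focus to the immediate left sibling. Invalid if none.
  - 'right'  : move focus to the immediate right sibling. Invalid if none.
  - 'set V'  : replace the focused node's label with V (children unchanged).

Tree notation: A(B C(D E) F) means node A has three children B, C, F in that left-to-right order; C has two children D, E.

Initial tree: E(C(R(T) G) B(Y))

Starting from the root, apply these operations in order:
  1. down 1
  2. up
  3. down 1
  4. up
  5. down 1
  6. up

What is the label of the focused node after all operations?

Answer: E

Derivation:
Step 1 (down 1): focus=B path=1 depth=1 children=['Y'] left=['C'] right=[] parent=E
Step 2 (up): focus=E path=root depth=0 children=['C', 'B'] (at root)
Step 3 (down 1): focus=B path=1 depth=1 children=['Y'] left=['C'] right=[] parent=E
Step 4 (up): focus=E path=root depth=0 children=['C', 'B'] (at root)
Step 5 (down 1): focus=B path=1 depth=1 children=['Y'] left=['C'] right=[] parent=E
Step 6 (up): focus=E path=root depth=0 children=['C', 'B'] (at root)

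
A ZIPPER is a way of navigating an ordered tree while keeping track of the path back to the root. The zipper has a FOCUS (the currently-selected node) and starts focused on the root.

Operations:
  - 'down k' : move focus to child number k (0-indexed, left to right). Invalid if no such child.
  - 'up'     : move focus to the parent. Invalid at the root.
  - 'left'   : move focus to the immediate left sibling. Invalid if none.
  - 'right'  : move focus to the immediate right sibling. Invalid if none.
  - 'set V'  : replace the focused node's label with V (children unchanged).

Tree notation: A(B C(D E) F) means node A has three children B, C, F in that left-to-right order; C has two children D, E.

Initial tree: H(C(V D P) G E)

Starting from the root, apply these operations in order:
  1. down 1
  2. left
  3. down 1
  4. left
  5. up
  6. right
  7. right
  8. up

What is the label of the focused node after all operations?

Step 1 (down 1): focus=G path=1 depth=1 children=[] left=['C'] right=['E'] parent=H
Step 2 (left): focus=C path=0 depth=1 children=['V', 'D', 'P'] left=[] right=['G', 'E'] parent=H
Step 3 (down 1): focus=D path=0/1 depth=2 children=[] left=['V'] right=['P'] parent=C
Step 4 (left): focus=V path=0/0 depth=2 children=[] left=[] right=['D', 'P'] parent=C
Step 5 (up): focus=C path=0 depth=1 children=['V', 'D', 'P'] left=[] right=['G', 'E'] parent=H
Step 6 (right): focus=G path=1 depth=1 children=[] left=['C'] right=['E'] parent=H
Step 7 (right): focus=E path=2 depth=1 children=[] left=['C', 'G'] right=[] parent=H
Step 8 (up): focus=H path=root depth=0 children=['C', 'G', 'E'] (at root)

Answer: H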